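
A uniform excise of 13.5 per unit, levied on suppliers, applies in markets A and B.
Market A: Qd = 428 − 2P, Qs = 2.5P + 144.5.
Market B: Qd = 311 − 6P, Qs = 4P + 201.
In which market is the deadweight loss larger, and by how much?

Market A: pre-tax P* = 63, Q* = 302; post-tax Q = 287; deadweight loss = 101.25.
Market B: pre-tax P* = 11, Q* = 245; post-tax Q = 212.6; deadweight loss = 218.7.
Difference: 101.25 vs 218.7 → market B is larger by 117.45.

Market B, by 117.45.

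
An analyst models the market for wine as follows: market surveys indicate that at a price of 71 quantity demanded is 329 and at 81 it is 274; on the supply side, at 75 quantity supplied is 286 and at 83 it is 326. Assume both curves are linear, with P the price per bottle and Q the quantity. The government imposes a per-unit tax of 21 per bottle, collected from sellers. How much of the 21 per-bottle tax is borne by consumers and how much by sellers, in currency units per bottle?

Consumers bear 10 per bottle; sellers bear 11 per bottle.

Demand slope: (274 − 329)/(81 − 71) = -5.5, so Qd = 719.5 − 5.5P.
Supply slope: (326 − 286)/(83 − 75) = 5, so Qs = 5P − 89.
Before the tax: set 719.5 − 5.5P = 5P − 89 → P* = 77, Q* = 296.
With the tax collected from sellers, supply shifts: Qs = 5(P − 21) − 89.
Solving gives Q = 241 with consumers paying 87 and sellers receiving 66 (the 21 wedge).
Burden on consumers: 10; on sellers: 11. (They sum to 21.)
The less price-elastic side of the market bears the larger share of a per-unit tax.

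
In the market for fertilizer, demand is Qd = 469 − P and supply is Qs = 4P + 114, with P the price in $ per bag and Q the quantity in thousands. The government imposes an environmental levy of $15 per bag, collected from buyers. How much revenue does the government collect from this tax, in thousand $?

Tax revenue = $5790 thousand.

Without the tax, 469 − P = 4P + 114 gives 5P = 355, so P* = $71 and Q* = 398.
With the tax collected from buyers, demand (in seller-price terms) shifts: Qd = 469 − (P + 15).
Solving gives Q = 386 with buyers paying $83 and suppliers receiving $68 (the $15 wedge).
Revenue = t · Q = 15 · 386 = $5790.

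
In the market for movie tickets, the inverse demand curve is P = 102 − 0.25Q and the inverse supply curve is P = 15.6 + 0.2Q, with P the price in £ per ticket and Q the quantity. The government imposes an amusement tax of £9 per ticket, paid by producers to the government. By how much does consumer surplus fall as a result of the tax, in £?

Rewrite in direct form: Qd = 408 − 4P and Qs = 5P − 78.
Before the tax: set 408 − 4P = 5P − 78 → P* = £54, Q* = 192.
With the tax collected from producers, supply shifts: Qs = 5(P − 9) − 78.
Solving gives Q = 172 with buyers paying £59 and producers receiving £50 (the £9 wedge).
ΔCS is the trapezoid between Q = 172 and Q = 192 of height £5: ½ · (192 + 172) · 5 = £910.

Consumer surplus falls by £910.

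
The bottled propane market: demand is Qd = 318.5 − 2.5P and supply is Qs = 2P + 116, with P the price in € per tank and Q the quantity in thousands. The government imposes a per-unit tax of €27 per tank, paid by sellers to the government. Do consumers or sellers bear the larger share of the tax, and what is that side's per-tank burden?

Sellers bear the larger share: €15 per tank.

Without the tax, 318.5 − 2.5P = 2P + 116 gives 4.5P = 202.5, so P* = €45 and Q* = 206.
With the tax collected from sellers, supply shifts: Qs = 2(P − 27) + 116.
Solving gives Q = 176 with consumers paying €57 and sellers receiving €30 (the €27 wedge).
Per-tank burden: consumers €12, sellers €15.
Sellers take the larger share because supply is less price-elastic here (demand slope 2.5 vs supply slope 2).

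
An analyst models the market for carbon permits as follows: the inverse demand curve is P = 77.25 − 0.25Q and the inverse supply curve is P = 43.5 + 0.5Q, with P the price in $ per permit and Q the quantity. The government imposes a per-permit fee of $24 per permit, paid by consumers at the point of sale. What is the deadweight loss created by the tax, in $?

Deadweight loss = $384.

Inverting to Q(P) form: Qd = 309 − 4P; Qs = 2P − 87.
Without the tax, 309 − 4P = 2P − 87 gives 6P = 396, so P* = $66 and Q* = 45.
With the tax collected from consumers, demand (in seller-price terms) shifts: Qd = 309 − 4(P + 24).
New equilibrium: consumers pay $74, sellers receive $50, Q = 13. (Wedge: Pb − Ps = 24.)
Quantity falls by |ΔQ| = |45 − 13| = 32.
DWL = ½ · t · |ΔQ| = ½ · 24 · 32 = $384.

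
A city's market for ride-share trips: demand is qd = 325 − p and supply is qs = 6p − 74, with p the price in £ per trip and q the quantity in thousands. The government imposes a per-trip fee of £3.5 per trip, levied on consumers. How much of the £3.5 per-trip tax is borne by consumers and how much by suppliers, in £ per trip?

Consumers bear £3 per trip; suppliers bear £0.5 per trip.

Before the tax: set 325 − p = 6p − 74 → p* = £57, q* = 268.
With the tax collected from consumers, demand (in seller-price terms) shifts: qd = 325 − (p + 3.5).
New equilibrium: consumers pay £60, suppliers receive £56.5, q = 265. (Wedge: pb − ps = 3.5.)
Burden on consumers: £3; on suppliers: £0.5. (They sum to £3.5.)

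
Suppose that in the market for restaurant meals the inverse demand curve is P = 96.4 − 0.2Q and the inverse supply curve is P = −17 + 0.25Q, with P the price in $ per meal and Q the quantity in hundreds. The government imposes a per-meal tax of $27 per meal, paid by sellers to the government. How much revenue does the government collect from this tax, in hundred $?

Inverting to Q(P) form: Qd = 482 − 5P; Qs = 4P + 68.
Before the tax: set 482 − 5P = 4P + 68 → P* = $46, Q* = 252.
With the tax collected from sellers, supply shifts: Qs = 4(P − 27) + 68.
Solving gives Q = 192 with buyers paying $58 and sellers receiving $31 (the $27 wedge).
Revenue = t · Q = 27 · 192 = $5184.

Tax revenue = $5184 hundred.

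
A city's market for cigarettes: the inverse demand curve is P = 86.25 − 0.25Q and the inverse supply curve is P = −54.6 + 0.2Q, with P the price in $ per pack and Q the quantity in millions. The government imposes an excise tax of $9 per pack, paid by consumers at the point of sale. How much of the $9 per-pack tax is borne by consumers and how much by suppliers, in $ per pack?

Rewrite in direct form: Qd = 345 − 4P and Qs = 5P + 273.
Before the tax: set 345 − 4P = 5P + 273 → P* = $8, Q* = 313.
With the tax collected from consumers, demand (in seller-price terms) shifts: Qd = 345 − 4(P + 9).
New equilibrium: consumers pay $13, suppliers receive $4, Q = 293. (Wedge: Pb − Ps = 9.)
Burden on consumers: $5; on suppliers: $4. (They sum to $9.)
The less price-elastic side of the market bears the larger share of a per-unit tax.

Consumers bear $5 per pack; suppliers bear $4 per pack.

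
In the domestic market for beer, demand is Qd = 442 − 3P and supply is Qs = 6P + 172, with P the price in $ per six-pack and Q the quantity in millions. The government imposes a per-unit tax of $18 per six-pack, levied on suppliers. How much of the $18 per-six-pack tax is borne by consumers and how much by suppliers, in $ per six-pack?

Without the tax, 442 − 3P = 6P + 172 gives 9P = 270, so P* = $30 and Q* = 352.
With the tax collected from suppliers, supply shifts: Qs = 6(P − 18) + 172.
New equilibrium: consumers pay $42, suppliers receive $24, Q = 316. (Wedge: Pb − Ps = 18.)
Burden on consumers: $12; on suppliers: $6. (They sum to $18.)

Consumers bear $12 per six-pack; suppliers bear $6 per six-pack.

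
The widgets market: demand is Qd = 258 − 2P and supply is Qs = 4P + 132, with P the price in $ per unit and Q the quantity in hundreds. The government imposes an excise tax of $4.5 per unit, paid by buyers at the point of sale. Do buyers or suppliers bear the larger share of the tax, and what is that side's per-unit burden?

Buyers bear the larger share: $3 per unit.

Without the tax, 258 − 2P = 4P + 132 gives 6P = 126, so P* = $21 and Q* = 216.
With the tax collected from buyers, demand (in seller-price terms) shifts: Qd = 258 − 2(P + 4.5).
Solving gives Q = 210 with buyers paying $24 and suppliers receiving $19.5 (the $4.5 wedge).
Per-unit burden: buyers $3, suppliers $1.5.
Buyers take the larger share because demand is less price-elastic here (demand slope 2 vs supply slope 4).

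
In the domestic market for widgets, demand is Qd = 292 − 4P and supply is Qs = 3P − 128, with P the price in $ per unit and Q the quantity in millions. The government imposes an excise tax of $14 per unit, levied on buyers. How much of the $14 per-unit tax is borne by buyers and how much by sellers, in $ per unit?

Before the tax: set 292 − 4P = 3P − 128 → P* = $60, Q* = 52.
With the tax collected from buyers, demand (in seller-price terms) shifts: Qd = 292 − 4(P + 14).
New equilibrium: buyers pay $66, sellers receive $52, Q = 28. (Wedge: Pb − Ps = 14.)
Burden on buyers: $6; on sellers: $8. (They sum to $14.)
The less price-elastic side of the market bears the larger share of a per-unit tax.

Buyers bear $6 per unit; sellers bear $8 per unit.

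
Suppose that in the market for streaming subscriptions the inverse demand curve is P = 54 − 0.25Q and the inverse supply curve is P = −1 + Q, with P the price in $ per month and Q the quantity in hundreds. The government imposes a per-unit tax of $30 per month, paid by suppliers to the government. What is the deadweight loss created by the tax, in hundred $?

Rewrite in direct form: Qd = 216 − 4P and Qs = P + 1.
Before the tax: set 216 − 4P = P + 1 → P* = $43, Q* = 44.
With the tax collected from suppliers, supply shifts: Qs = (P − 30) + 1.
New equilibrium: consumers pay $49, suppliers receive $19, Q = 20. (Wedge: Pb − Ps = 30.)
Quantity falls by |ΔQ| = |44 − 20| = 24.
DWL = ½ · t · |ΔQ| = ½ · 30 · 24 = $360.

Deadweight loss = $360 hundred.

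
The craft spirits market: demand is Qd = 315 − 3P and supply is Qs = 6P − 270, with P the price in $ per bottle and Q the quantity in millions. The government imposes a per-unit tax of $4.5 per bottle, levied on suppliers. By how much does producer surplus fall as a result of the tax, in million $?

Producer surplus falls by $173.25 million.

Before the tax: set 315 − 3P = 6P − 270 → P* = $65, Q* = 120.
With the tax collected from suppliers, supply shifts: Qs = 6(P − 4.5) − 270.
New equilibrium: consumers pay $68, suppliers receive $63.5, Q = 111. (Wedge: Pb − Ps = 4.5.)
ΔPS is the trapezoid between Q = 111 and Q = 120 of height $1.5: ½ · (120 + 111) · 1.5 = $173.25.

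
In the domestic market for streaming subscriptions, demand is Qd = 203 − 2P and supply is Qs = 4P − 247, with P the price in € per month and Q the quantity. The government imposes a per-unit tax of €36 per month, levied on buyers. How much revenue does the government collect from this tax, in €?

Without the tax, 203 − 2P = 4P − 247 gives 6P = 450, so P* = €75 and Q* = 53.
With the tax collected from buyers, demand (in seller-price terms) shifts: Qd = 203 − 2(P + 36).
New equilibrium: buyers pay €99, sellers receive €63, Q = 5. (Wedge: Pb − Ps = 36.)
Revenue = t · Q = 36 · 5 = €180.

Tax revenue = €180.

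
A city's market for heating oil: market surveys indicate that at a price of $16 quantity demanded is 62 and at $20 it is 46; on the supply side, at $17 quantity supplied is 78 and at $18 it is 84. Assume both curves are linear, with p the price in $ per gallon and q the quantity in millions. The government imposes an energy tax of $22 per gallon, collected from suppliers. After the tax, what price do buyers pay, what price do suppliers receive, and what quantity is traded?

Buyers pay $28.2; suppliers receive $6.2; quantity = 13.2.

Demand slope: (46 − 62)/(20 − 16) = -4, so qd = 126 − 4p.
Supply slope: (84 − 78)/(18 − 17) = 6, so qs = 6p − 24.
Without the tax, 126 − 4p = 6p − 24 gives 10p = 150, so p* = $15 and q* = 66.
With the tax collected from suppliers, supply shifts: qs = 6(p − 22) − 24.
Solving gives q = 13.2 with buyers paying $28.2 and suppliers receiving $6.2 (the $22 wedge).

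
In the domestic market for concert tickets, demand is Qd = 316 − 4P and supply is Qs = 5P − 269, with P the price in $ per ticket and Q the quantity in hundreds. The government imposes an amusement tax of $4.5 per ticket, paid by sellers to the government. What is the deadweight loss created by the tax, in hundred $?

Deadweight loss = $22.5 hundred.

Without the tax, 316 − 4P = 5P − 269 gives 9P = 585, so P* = $65 and Q* = 56.
With the tax collected from sellers, supply shifts: Qs = 5(P − 4.5) − 269.
Solving gives Q = 46 with buyers paying $67.5 and sellers receiving $63 (the $4.5 wedge).
Quantity falls by |ΔQ| = |56 − 46| = 10.
DWL = ½ · t · |ΔQ| = ½ · 4.5 · 10 = $22.5.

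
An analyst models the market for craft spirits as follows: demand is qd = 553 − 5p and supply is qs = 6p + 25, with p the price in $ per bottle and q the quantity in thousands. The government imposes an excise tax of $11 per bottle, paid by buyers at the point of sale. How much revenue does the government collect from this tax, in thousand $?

Tax revenue = $3113 thousand.

Before the tax: set 553 − 5p = 6p + 25 → p* = $48, q* = 313.
With the tax collected from buyers, demand (in seller-price terms) shifts: qd = 553 − 5(p + 11).
Solving gives q = 283 with buyers paying $54 and sellers receiving $43 (the $11 wedge).
Revenue = t · Q = 11 · 283 = $3113.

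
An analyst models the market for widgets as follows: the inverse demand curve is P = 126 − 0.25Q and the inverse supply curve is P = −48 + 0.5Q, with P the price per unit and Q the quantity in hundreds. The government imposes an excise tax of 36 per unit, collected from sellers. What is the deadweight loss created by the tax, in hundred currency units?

Deadweight loss = 864 hundred.

Rewrite in direct form: Qd = 504 − 4P and Qs = 2P + 96.
Before the tax: set 504 − 4P = 2P + 96 → P* = 68, Q* = 232.
With the tax collected from sellers, supply shifts: Qs = 2(P − 36) + 96.
Solving gives Q = 184 with consumers paying 80 and sellers receiving 44 (the 36 wedge).
Quantity falls by |ΔQ| = |232 − 184| = 48.
DWL = ½ · t · |ΔQ| = ½ · 36 · 48 = 864.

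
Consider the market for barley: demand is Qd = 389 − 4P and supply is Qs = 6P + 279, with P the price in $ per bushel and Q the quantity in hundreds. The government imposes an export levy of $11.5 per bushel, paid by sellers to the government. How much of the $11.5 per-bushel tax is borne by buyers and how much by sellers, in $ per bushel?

Without the tax, 389 − 4P = 6P + 279 gives 10P = 110, so P* = $11 and Q* = 345.
With the tax collected from sellers, supply shifts: Qs = 6(P − 11.5) + 279.
Solving gives Q = 317.4 with buyers paying $17.9 and sellers receiving $6.4 (the $11.5 wedge).
Burden on buyers: $6.9; on sellers: $4.6. (They sum to $11.5.)
The less price-elastic side of the market bears the larger share of a per-unit tax.

Buyers bear $6.9 per bushel; sellers bear $4.6 per bushel.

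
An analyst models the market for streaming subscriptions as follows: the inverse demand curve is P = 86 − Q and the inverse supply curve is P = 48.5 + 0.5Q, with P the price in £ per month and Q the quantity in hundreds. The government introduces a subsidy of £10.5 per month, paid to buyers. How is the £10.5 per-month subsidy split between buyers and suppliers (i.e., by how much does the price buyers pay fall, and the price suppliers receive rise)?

Inverting to Q(P) form: Qd = 86 − P; Qs = 2P − 97.
Before the subsidy: set 86 − P = 2P − 97 → P* = £61, Q* = 25.
With a per-unit subsidy paid to buyers, each effectively pays P − 10.5, so demand becomes Qd = 86 − (P − 10.5).
New equilibrium: buyers pay £54, suppliers receive £64.5, Q = 32. (Wedge: Pb − Ps = −10.5.)
Gain to buyers: £7; to suppliers: £3.5. (They sum to £10.5.)

Buyers gain £7 per month; suppliers gain £3.5 per month.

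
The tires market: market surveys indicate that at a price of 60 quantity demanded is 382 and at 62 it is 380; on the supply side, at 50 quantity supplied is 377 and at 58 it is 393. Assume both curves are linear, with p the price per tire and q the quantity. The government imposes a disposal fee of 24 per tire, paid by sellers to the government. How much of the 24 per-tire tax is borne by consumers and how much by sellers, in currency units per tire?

Demand slope: (380 − 382)/(62 − 60) = -1, so qd = 442 − p.
Supply slope: (393 − 377)/(58 − 50) = 2, so qs = 2p + 277.
Without the tax, 442 − p = 2p + 277 gives 3p = 165, so p* = 55 and q* = 387.
With the tax collected from sellers, supply shifts: qs = 2(p − 24) + 277.
Solving gives q = 371 with consumers paying 71 and sellers receiving 47 (the 24 wedge).
Burden on consumers: 16; on sellers: 8. (They sum to 24.)

Consumers bear 16 per tire; sellers bear 8 per tire.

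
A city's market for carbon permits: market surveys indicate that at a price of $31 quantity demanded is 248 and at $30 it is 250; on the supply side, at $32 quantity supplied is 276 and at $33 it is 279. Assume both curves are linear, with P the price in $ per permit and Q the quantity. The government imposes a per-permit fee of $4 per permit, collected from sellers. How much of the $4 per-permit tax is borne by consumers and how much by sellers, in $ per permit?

Demand slope: (250 − 248)/(30 − 31) = -2, so Qd = 310 − 2P.
Supply slope: (279 − 276)/(33 − 32) = 3, so Qs = 3P + 180.
Without the tax, 310 − 2P = 3P + 180 gives 5P = 130, so P* = $26 and Q* = 258.
With the tax collected from sellers, supply shifts: Qs = 3(P − 4) + 180.
Solving gives Q = 253.2 with consumers paying $28.4 and sellers receiving $24.4 (the $4 wedge).
Burden on consumers: $2.4; on sellers: $1.6. (They sum to $4.)
The less price-elastic side of the market bears the larger share of a per-unit tax.

Consumers bear $2.4 per permit; sellers bear $1.6 per permit.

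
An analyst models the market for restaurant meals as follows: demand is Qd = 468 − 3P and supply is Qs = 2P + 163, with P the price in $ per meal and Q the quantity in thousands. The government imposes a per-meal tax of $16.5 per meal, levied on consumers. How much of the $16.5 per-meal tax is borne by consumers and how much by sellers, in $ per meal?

Without the tax, 468 − 3P = 2P + 163 gives 5P = 305, so P* = $61 and Q* = 285.
With the tax collected from consumers, demand (in seller-price terms) shifts: Qd = 468 − 3(P + 16.5).
Solving gives Q = 265.2 with consumers paying $67.6 and sellers receiving $51.1 (the $16.5 wedge).
Burden on consumers: $6.6; on sellers: $9.9. (They sum to $16.5.)
The less price-elastic side of the market bears the larger share of a per-unit tax.

Consumers bear $6.6 per meal; sellers bear $9.9 per meal.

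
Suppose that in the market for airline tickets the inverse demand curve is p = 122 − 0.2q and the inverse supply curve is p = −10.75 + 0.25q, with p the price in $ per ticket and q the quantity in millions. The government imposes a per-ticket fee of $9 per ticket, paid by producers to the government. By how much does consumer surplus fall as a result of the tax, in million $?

Consumer surplus falls by $1140 million.

Rewrite in direct form: qd = 610 − 5p and qs = 4p + 43.
Without the tax, 610 − 5p = 4p + 43 gives 9p = 567, so p* = $63 and q* = 295.
With the tax collected from producers, supply shifts: qs = 4(p − 9) + 43.
New equilibrium: consumers pay $67, producers receive $58, q = 275. (Wedge: pb − ps = 9.)
ΔCS is the trapezoid between Q = 275 and Q = 295 of height $4: ½ · (295 + 275) · 4 = $1140.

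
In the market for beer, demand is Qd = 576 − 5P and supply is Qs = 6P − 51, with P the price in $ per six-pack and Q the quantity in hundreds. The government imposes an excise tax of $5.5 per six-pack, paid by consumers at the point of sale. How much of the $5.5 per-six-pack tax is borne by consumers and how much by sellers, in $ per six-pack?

Before the tax: set 576 − 5P = 6P − 51 → P* = $57, Q* = 291.
With the tax collected from consumers, demand (in seller-price terms) shifts: Qd = 576 − 5(P + 5.5).
New equilibrium: consumers pay $60, sellers receive $54.5, Q = 276. (Wedge: Pb − Ps = 5.5.)
Burden on consumers: $3; on sellers: $2.5. (They sum to $5.5.)
The less price-elastic side of the market bears the larger share of a per-unit tax.

Consumers bear $3 per six-pack; sellers bear $2.5 per six-pack.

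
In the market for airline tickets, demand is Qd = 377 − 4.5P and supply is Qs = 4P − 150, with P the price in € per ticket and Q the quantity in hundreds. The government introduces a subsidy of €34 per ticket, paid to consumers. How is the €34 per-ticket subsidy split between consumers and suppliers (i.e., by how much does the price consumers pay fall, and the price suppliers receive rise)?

Consumers gain €16 per ticket; suppliers gain €18 per ticket.

Without the subsidy, 377 − 4.5P = 4P − 150 gives 8.5P = 527, so P* = €62 and Q* = 98.
With a per-unit subsidy paid to consumers, each effectively pays P − 34, so demand becomes Qd = 377 − 4.5(P − 34).
Solving gives Q = 170 with consumers paying €46 and suppliers receiving €80 (the €34 wedge).
Gain to consumers: €16; to suppliers: €18. (They sum to €34.)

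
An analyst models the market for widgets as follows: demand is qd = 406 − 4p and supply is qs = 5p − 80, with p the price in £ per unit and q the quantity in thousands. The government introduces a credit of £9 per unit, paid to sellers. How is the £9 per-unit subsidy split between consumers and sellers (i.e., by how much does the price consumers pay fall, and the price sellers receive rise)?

Consumers gain £5 per unit; sellers gain £4 per unit.

Without the subsidy, 406 − 4p = 5p − 80 gives 9p = 486, so p* = £54 and q* = 190.
With a per-unit subsidy paid to sellers, each receives p + 9 per unit sold, so supply becomes qs = 5(p + 9) − 80.
Solving gives q = 210 with consumers paying £49 and sellers receiving £58 (the £9 wedge).
Gain to consumers: £5; to sellers: £4. (They sum to £9.)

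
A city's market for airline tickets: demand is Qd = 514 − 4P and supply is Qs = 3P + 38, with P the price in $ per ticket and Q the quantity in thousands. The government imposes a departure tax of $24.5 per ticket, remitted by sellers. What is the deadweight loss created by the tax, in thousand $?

Deadweight loss = $514.5 thousand.

Before the tax: set 514 − 4P = 3P + 38 → P* = $68, Q* = 242.
With the tax collected from sellers, supply shifts: Qs = 3(P − 24.5) + 38.
New equilibrium: buyers pay $78.5, sellers receive $54, Q = 200. (Wedge: Pb − Ps = 24.5.)
Quantity falls by |ΔQ| = |242 − 200| = 42.
DWL = ½ · t · |ΔQ| = ½ · 24.5 · 42 = $514.5.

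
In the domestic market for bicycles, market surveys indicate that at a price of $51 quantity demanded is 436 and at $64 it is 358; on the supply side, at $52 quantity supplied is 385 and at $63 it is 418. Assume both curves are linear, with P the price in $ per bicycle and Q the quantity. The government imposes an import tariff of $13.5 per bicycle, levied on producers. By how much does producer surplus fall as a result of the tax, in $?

Demand slope: (358 − 436)/(64 − 51) = -6, so Qd = 742 − 6P.
Supply slope: (418 − 385)/(63 − 52) = 3, so Qs = 3P + 229.
Without the tax, 742 − 6P = 3P + 229 gives 9P = 513, so P* = $57 and Q* = 400.
With the tax collected from producers, supply shifts: Qs = 3(P − 13.5) + 229.
New equilibrium: buyers pay $61.5, producers receive $48, Q = 373. (Wedge: Pb − Ps = 13.5.)
ΔPS is the trapezoid between Q = 373 and Q = 400 of height $9: ½ · (400 + 373) · 9 = $3478.5.

Producer surplus falls by $3478.5.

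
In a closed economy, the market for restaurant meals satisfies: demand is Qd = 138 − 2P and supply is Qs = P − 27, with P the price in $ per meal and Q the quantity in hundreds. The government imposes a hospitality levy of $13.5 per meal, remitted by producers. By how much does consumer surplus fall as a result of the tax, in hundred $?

Before the tax: set 138 − 2P = P − 27 → P* = $55, Q* = 28.
With the tax collected from producers, supply shifts: Qs = (P − 13.5) − 27.
New equilibrium: consumers pay $59.5, producers receive $46, Q = 19. (Wedge: Pb − Ps = 13.5.)
ΔCS is the trapezoid between Q = 19 and Q = 28 of height $4.5: ½ · (28 + 19) · 4.5 = $105.75.

Consumer surplus falls by $105.75 hundred.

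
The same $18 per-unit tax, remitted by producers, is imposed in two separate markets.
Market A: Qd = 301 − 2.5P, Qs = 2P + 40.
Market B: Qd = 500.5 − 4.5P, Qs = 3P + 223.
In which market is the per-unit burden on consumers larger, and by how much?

Market A: pre-tax P* = $58, Q* = 156; post-tax Q = 136; per-unit burden on consumers = $8.
Market B: pre-tax P* = $37, Q* = 334; post-tax Q = 301.6; per-unit burden on consumers = $7.2.
Difference: $8 vs $7.2 → market A is larger by $0.8.

Market A, by $0.8.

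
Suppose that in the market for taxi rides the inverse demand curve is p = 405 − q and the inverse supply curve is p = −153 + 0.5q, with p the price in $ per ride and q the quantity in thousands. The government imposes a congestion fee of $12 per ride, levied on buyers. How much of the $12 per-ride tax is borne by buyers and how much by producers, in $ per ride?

Rewrite in direct form: qd = 405 − p and qs = 2p + 306.
Before the tax: set 405 − p = 2p + 306 → p* = $33, q* = 372.
With the tax collected from buyers, demand (in seller-price terms) shifts: qd = 405 − (p + 12).
Solving gives q = 364 with buyers paying $41 and producers receiving $29 (the $12 wedge).
Burden on buyers: $8; on producers: $4. (They sum to $12.)
The less price-elastic side of the market bears the larger share of a per-unit tax.

Buyers bear $8 per ride; producers bear $4 per ride.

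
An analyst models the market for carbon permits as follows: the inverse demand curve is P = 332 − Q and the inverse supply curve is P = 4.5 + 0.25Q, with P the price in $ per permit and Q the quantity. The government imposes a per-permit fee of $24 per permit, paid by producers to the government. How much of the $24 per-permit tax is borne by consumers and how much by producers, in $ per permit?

Consumers bear $19.2 per permit; producers bear $4.8 per permit.

Rewrite in direct form: Qd = 332 − P and Qs = 4P − 18.
Without the tax, 332 − P = 4P − 18 gives 5P = 350, so P* = $70 and Q* = 262.
With the tax collected from producers, supply shifts: Qs = 4(P − 24) − 18.
Solving gives Q = 242.8 with consumers paying $89.2 and producers receiving $65.2 (the $24 wedge).
Burden on consumers: $19.2; on producers: $4.8. (They sum to $24.)
The less price-elastic side of the market bears the larger share of a per-unit tax.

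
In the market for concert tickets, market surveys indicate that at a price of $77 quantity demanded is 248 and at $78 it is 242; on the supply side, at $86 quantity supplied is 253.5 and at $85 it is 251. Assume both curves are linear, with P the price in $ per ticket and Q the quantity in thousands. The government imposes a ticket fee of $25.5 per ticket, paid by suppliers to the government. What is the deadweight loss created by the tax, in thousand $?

Deadweight loss = $573.75 thousand.

Demand slope: (242 − 248)/(78 − 77) = -6, so Qd = 710 − 6P.
Supply slope: (251 − 253.5)/(85 − 86) = 2.5, so Qs = 2.5P + 38.5.
Before the tax: set 710 − 6P = 2.5P + 38.5 → P* = $79, Q* = 236.
With the tax collected from suppliers, supply shifts: Qs = 2.5(P − 25.5) + 38.5.
New equilibrium: buyers pay $86.5, suppliers receive $61, Q = 191. (Wedge: Pb − Ps = 25.5.)
Quantity falls by |ΔQ| = |236 − 191| = 45.
DWL = ½ · t · |ΔQ| = ½ · 25.5 · 45 = $573.75.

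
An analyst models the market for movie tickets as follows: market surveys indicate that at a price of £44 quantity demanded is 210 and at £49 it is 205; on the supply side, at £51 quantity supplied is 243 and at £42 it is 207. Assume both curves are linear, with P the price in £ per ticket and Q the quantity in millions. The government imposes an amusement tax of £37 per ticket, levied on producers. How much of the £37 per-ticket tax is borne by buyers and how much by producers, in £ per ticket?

Demand slope: (205 − 210)/(49 − 44) = -1, so Qd = 254 − P.
Supply slope: (207 − 243)/(42 − 51) = 4, so Qs = 4P + 39.
Without the tax, 254 − P = 4P + 39 gives 5P = 215, so P* = £43 and Q* = 211.
With the tax collected from producers, supply shifts: Qs = 4(P − 37) + 39.
Solving gives Q = 181.4 with buyers paying £72.6 and producers receiving £35.6 (the £37 wedge).
Burden on buyers: £29.6; on producers: £7.4. (They sum to £37.)
The less price-elastic side of the market bears the larger share of a per-unit tax.

Buyers bear £29.6 per ticket; producers bear £7.4 per ticket.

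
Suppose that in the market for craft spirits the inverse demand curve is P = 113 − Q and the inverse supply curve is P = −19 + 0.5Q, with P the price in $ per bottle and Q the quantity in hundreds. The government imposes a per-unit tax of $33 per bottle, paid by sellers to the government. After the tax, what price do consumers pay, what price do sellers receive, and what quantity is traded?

Consumers pay $47; sellers receive $14; quantity = 66.

Inverting to Q(P) form: Qd = 113 − P; Qs = 2P + 38.
Before the tax: set 113 − P = 2P + 38 → P* = $25, Q* = 88.
With the tax collected from sellers, supply shifts: Qs = 2(P − 33) + 38.
Solving gives Q = 66 with consumers paying $47 and sellers receiving $14 (the $33 wedge).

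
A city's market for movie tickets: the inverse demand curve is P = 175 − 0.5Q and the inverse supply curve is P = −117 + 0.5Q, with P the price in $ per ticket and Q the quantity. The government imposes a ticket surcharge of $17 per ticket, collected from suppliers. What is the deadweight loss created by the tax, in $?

Inverting to Q(P) form: Qd = 350 − 2P; Qs = 2P + 234.
Without the tax, 350 − 2P = 2P + 234 gives 4P = 116, so P* = $29 and Q* = 292.
With the tax collected from suppliers, supply shifts: Qs = 2(P − 17) + 234.
Solving gives Q = 275 with buyers paying $37.5 and suppliers receiving $20.5 (the $17 wedge).
Quantity falls by |ΔQ| = |292 − 275| = 17.
DWL = ½ · t · |ΔQ| = ½ · 17 · 17 = $144.5.

Deadweight loss = $144.5.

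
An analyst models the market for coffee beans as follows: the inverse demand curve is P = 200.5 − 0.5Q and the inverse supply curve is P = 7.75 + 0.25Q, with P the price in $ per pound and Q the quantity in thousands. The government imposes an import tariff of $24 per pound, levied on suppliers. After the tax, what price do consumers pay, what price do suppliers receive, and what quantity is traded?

Inverting to Q(P) form: Qd = 401 − 2P; Qs = 4P − 31.
Before the tax: set 401 − 2P = 4P − 31 → P* = $72, Q* = 257.
With the tax collected from suppliers, supply shifts: Qs = 4(P − 24) − 31.
New equilibrium: consumers pay $88, suppliers receive $64, Q = 225. (Wedge: Pb − Ps = 24.)
The less price-elastic side of the market bears the larger share of a per-unit tax.

Consumers pay $88; suppliers receive $64; quantity = 225.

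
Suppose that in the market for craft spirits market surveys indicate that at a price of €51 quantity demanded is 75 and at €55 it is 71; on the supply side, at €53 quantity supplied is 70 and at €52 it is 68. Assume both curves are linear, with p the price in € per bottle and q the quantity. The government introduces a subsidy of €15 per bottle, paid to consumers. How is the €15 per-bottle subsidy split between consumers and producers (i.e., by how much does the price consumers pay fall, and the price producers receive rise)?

Demand slope: (71 − 75)/(55 − 51) = -1, so qd = 126 − p.
Supply slope: (68 − 70)/(52 − 53) = 2, so qs = 2p − 36.
Without the subsidy, 126 − p = 2p − 36 gives 3p = 162, so p* = €54 and q* = 72.
With a per-unit subsidy paid to consumers, each effectively pays p − 15, so demand becomes qd = 126 − (p − 15).
New equilibrium: consumers pay €44, producers receive €59, q = 82. (Wedge: pb − ps = −15.)
Gain to consumers: €10; to producers: €5. (They sum to €15.)

Consumers gain €10 per bottle; producers gain €5 per bottle.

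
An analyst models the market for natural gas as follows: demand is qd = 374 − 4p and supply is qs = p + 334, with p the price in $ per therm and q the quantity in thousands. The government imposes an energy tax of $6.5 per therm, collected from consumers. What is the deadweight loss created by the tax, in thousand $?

Deadweight loss = $16.9 thousand.

Before the tax: set 374 − 4p = p + 334 → p* = $8, q* = 342.
With the tax collected from consumers, demand (in seller-price terms) shifts: qd = 374 − 4(p + 6.5).
Solving gives q = 336.8 with consumers paying $9.3 and sellers receiving $2.8 (the $6.5 wedge).
Quantity falls by |ΔQ| = |342 − 336.8| = 5.2.
DWL = ½ · t · |ΔQ| = ½ · 6.5 · 5.2 = $16.9.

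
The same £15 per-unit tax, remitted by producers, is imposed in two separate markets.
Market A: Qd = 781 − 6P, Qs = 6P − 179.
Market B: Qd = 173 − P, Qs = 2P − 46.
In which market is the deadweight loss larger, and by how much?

Market A: pre-tax P* = £80, Q* = 301; post-tax Q = 256; deadweight loss = £337.5.
Market B: pre-tax P* = £73, Q* = 100; post-tax Q = 90; deadweight loss = £75.
Difference: £337.5 vs £75 → market A is larger by £262.5.

Market A, by £262.5.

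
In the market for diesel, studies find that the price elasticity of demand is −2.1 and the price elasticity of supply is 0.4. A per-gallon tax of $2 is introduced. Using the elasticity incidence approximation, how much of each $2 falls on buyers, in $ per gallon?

Incidence ratio: buyers' share ≈ εs / (εs + |εd|) = 0.4 / (0.4 + 2.1) = 0.16.
So buyers bear ≈ 0.16 × $2 = $0.32; producers bear $1.68.

Buyers bear ≈ $0.32 per gallon.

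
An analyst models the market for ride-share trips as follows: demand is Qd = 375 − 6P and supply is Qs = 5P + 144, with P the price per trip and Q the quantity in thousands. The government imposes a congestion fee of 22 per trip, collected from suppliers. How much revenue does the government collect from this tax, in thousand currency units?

Before the tax: set 375 − 6P = 5P + 144 → P* = 21, Q* = 249.
With the tax collected from suppliers, supply shifts: Qs = 5(P − 22) + 144.
New equilibrium: consumers pay 31, suppliers receive 9, Q = 189. (Wedge: Pb − Ps = 22.)
Revenue = t · Q = 22 · 189 = 4158.

Tax revenue = 4158 thousand.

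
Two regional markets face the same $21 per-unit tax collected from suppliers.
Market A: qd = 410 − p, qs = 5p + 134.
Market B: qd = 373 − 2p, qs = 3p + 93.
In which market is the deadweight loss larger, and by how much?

Market A: pre-tax p* = $46, q* = 364; post-tax q = 346.5; deadweight loss = $183.75.
Market B: pre-tax p* = $56, q* = 261; post-tax q = 235.8; deadweight loss = $264.6.
Difference: $183.75 vs $264.6 → market B is larger by $80.85.

Market B, by $80.85.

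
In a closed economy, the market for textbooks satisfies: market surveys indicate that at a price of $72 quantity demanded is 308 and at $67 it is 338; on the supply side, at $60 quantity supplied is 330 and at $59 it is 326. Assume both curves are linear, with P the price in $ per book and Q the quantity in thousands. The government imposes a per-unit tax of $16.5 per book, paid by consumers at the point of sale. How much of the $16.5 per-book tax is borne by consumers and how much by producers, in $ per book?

Demand slope: (338 − 308)/(67 − 72) = -6, so Qd = 740 − 6P.
Supply slope: (326 − 330)/(59 − 60) = 4, so Qs = 4P + 90.
Before the tax: set 740 − 6P = 4P + 90 → P* = $65, Q* = 350.
With the tax collected from consumers, demand (in seller-price terms) shifts: Qd = 740 − 6(P + 16.5).
New equilibrium: consumers pay $71.6, producers receive $55.1, Q = 310.4. (Wedge: Pb − Ps = 16.5.)
Burden on consumers: $6.6; on producers: $9.9. (They sum to $16.5.)

Consumers bear $6.6 per book; producers bear $9.9 per book.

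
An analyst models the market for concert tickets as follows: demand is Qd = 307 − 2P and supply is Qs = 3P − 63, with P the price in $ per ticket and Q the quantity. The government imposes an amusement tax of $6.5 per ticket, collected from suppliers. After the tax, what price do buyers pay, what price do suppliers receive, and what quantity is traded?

Buyers pay $77.9; suppliers receive $71.4; quantity = 151.2.

Without the tax, 307 − 2P = 3P − 63 gives 5P = 370, so P* = $74 and Q* = 159.
With the tax collected from suppliers, supply shifts: Qs = 3(P − 6.5) − 63.
New equilibrium: buyers pay $77.9, suppliers receive $71.4, Q = 151.2. (Wedge: Pb − Ps = 6.5.)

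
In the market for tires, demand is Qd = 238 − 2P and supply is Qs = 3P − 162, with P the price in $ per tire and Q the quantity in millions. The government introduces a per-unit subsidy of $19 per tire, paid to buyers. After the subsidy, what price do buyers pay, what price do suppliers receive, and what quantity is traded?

Buyers pay $68.6; suppliers receive $87.6; quantity = 100.8.

Without the subsidy, 238 − 2P = 3P − 162 gives 5P = 400, so P* = $80 and Q* = 78.
With a per-unit subsidy paid to buyers, each effectively pays P − 19, so demand becomes Qd = 238 − 2(P − 19).
Solving gives Q = 100.8 with buyers paying $68.6 and suppliers receiving $87.6 (the $19 wedge).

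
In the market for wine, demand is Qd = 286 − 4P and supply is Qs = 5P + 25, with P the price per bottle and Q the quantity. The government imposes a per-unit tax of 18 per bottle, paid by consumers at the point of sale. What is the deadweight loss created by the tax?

Without the tax, 286 − 4P = 5P + 25 gives 9P = 261, so P* = 29 and Q* = 170.
With the tax collected from consumers, demand (in seller-price terms) shifts: Qd = 286 − 4(P + 18).
New equilibrium: consumers pay 39, sellers receive 21, Q = 130. (Wedge: Pb − Ps = 18.)
Quantity falls by |ΔQ| = |170 − 130| = 40.
DWL = ½ · t · |ΔQ| = ½ · 18 · 40 = 360.

Deadweight loss = 360.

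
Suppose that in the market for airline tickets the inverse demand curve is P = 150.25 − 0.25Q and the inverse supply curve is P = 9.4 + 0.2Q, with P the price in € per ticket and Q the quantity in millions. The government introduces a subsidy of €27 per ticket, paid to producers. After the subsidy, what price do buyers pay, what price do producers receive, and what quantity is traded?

Inverting to Q(P) form: Qd = 601 − 4P; Qs = 5P − 47.
Without the subsidy, 601 − 4P = 5P − 47 gives 9P = 648, so P* = €72 and Q* = 313.
With a per-unit subsidy paid to producers, each receives P + 27 per unit sold, so supply becomes Qs = 5(P + 27) − 47.
Solving gives Q = 373 with buyers paying €57 and producers receiving €84 (the €27 wedge).

Buyers pay €57; producers receive €84; quantity = 373.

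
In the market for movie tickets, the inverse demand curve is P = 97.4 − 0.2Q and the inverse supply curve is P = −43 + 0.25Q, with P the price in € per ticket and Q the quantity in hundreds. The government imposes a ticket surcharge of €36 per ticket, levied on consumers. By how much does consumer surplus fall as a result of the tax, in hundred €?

Consumer surplus falls by €4352 hundred.

Inverting to Q(P) form: Qd = 487 − 5P; Qs = 4P + 172.
Without the tax, 487 − 5P = 4P + 172 gives 9P = 315, so P* = €35 and Q* = 312.
With the tax collected from consumers, demand (in seller-price terms) shifts: Qd = 487 − 5(P + 36).
Solving gives Q = 232 with consumers paying €51 and sellers receiving €15 (the €36 wedge).
ΔCS is the trapezoid between Q = 232 and Q = 312 of height €16: ½ · (312 + 232) · 16 = €4352.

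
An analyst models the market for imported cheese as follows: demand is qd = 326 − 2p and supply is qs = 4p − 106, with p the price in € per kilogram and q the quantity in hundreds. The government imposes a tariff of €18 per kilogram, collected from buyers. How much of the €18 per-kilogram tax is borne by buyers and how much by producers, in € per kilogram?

Without the tax, 326 − 2p = 4p − 106 gives 6p = 432, so p* = €72 and q* = 182.
With the tax collected from buyers, demand (in seller-price terms) shifts: qd = 326 − 2(p + 18).
New equilibrium: buyers pay €84, producers receive €66, q = 158. (Wedge: pb − ps = 18.)
Burden on buyers: €12; on producers: €6. (They sum to €18.)
The less price-elastic side of the market bears the larger share of a per-unit tax.

Buyers bear €12 per kilogram; producers bear €6 per kilogram.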